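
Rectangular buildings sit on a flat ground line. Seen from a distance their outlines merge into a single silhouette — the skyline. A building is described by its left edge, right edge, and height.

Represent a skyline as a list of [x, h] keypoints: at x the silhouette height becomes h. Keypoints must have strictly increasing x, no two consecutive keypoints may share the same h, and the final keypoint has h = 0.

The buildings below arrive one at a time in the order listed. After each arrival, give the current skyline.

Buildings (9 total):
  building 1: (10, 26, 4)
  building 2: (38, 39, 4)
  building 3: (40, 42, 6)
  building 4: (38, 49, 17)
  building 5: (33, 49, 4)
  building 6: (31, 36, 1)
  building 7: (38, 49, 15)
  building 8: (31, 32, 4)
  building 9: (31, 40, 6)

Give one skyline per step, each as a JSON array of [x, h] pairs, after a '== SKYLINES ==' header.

== SKYLINES ==
[[10,4],[26,0]]
[[10,4],[26,0],[38,4],[39,0]]
[[10,4],[26,0],[38,4],[39,0],[40,6],[42,0]]
[[10,4],[26,0],[38,17],[49,0]]
[[10,4],[26,0],[33,4],[38,17],[49,0]]
[[10,4],[26,0],[31,1],[33,4],[38,17],[49,0]]
[[10,4],[26,0],[31,1],[33,4],[38,17],[49,0]]
[[10,4],[26,0],[31,4],[32,1],[33,4],[38,17],[49,0]]
[[10,4],[26,0],[31,6],[38,17],[49,0]]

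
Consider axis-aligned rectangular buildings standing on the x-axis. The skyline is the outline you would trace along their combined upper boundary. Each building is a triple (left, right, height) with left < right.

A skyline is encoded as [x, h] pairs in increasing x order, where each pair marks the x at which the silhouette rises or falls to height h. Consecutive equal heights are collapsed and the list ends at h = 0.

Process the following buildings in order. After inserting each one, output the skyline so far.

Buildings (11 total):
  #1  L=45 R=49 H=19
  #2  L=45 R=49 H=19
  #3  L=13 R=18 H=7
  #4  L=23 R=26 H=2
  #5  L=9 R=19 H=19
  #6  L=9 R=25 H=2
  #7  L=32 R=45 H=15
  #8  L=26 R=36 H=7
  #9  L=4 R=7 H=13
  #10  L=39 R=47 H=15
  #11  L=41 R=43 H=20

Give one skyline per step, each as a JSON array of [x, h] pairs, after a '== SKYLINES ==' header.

== SKYLINES ==
[[45,19],[49,0]]
[[45,19],[49,0]]
[[13,7],[18,0],[45,19],[49,0]]
[[13,7],[18,0],[23,2],[26,0],[45,19],[49,0]]
[[9,19],[19,0],[23,2],[26,0],[45,19],[49,0]]
[[9,19],[19,2],[26,0],[45,19],[49,0]]
[[9,19],[19,2],[26,0],[32,15],[45,19],[49,0]]
[[9,19],[19,2],[26,7],[32,15],[45,19],[49,0]]
[[4,13],[7,0],[9,19],[19,2],[26,7],[32,15],[45,19],[49,0]]
[[4,13],[7,0],[9,19],[19,2],[26,7],[32,15],[45,19],[49,0]]
[[4,13],[7,0],[9,19],[19,2],[26,7],[32,15],[41,20],[43,15],[45,19],[49,0]]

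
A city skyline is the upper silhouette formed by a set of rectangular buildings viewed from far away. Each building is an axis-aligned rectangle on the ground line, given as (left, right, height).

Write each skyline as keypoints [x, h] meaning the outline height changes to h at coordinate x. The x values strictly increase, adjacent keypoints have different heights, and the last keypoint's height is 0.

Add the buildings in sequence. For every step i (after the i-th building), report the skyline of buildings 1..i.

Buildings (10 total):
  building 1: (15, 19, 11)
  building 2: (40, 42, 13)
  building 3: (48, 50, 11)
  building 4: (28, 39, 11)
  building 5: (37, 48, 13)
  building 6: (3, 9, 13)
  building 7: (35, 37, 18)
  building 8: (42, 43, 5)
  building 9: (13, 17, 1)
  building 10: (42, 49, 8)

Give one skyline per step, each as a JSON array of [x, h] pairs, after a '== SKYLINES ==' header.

== SKYLINES ==
[[15,11],[19,0]]
[[15,11],[19,0],[40,13],[42,0]]
[[15,11],[19,0],[40,13],[42,0],[48,11],[50,0]]
[[15,11],[19,0],[28,11],[39,0],[40,13],[42,0],[48,11],[50,0]]
[[15,11],[19,0],[28,11],[37,13],[48,11],[50,0]]
[[3,13],[9,0],[15,11],[19,0],[28,11],[37,13],[48,11],[50,0]]
[[3,13],[9,0],[15,11],[19,0],[28,11],[35,18],[37,13],[48,11],[50,0]]
[[3,13],[9,0],[15,11],[19,0],[28,11],[35,18],[37,13],[48,11],[50,0]]
[[3,13],[9,0],[13,1],[15,11],[19,0],[28,11],[35,18],[37,13],[48,11],[50,0]]
[[3,13],[9,0],[13,1],[15,11],[19,0],[28,11],[35,18],[37,13],[48,11],[50,0]]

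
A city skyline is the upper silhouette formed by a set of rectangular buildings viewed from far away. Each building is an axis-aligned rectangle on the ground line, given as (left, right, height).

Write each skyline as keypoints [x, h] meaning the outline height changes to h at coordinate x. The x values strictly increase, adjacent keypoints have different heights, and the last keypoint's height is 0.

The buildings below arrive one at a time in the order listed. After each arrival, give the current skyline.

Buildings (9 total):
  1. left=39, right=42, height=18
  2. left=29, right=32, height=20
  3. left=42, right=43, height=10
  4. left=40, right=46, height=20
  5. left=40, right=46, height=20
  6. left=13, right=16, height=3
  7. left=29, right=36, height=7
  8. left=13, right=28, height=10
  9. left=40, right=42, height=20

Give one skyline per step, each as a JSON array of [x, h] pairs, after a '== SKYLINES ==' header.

== SKYLINES ==
[[39,18],[42,0]]
[[29,20],[32,0],[39,18],[42,0]]
[[29,20],[32,0],[39,18],[42,10],[43,0]]
[[29,20],[32,0],[39,18],[40,20],[46,0]]
[[29,20],[32,0],[39,18],[40,20],[46,0]]
[[13,3],[16,0],[29,20],[32,0],[39,18],[40,20],[46,0]]
[[13,3],[16,0],[29,20],[32,7],[36,0],[39,18],[40,20],[46,0]]
[[13,10],[28,0],[29,20],[32,7],[36,0],[39,18],[40,20],[46,0]]
[[13,10],[28,0],[29,20],[32,7],[36,0],[39,18],[40,20],[46,0]]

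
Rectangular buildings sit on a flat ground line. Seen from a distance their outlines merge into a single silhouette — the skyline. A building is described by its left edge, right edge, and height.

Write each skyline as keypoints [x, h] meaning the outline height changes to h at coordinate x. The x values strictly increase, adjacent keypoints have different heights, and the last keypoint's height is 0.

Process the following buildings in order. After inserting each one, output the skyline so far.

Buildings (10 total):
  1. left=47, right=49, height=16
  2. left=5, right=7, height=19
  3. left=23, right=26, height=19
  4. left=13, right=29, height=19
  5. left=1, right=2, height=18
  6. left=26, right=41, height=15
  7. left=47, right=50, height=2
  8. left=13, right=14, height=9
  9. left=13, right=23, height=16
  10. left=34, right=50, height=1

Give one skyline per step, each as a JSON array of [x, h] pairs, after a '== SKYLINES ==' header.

== SKYLINES ==
[[47,16],[49,0]]
[[5,19],[7,0],[47,16],[49,0]]
[[5,19],[7,0],[23,19],[26,0],[47,16],[49,0]]
[[5,19],[7,0],[13,19],[29,0],[47,16],[49,0]]
[[1,18],[2,0],[5,19],[7,0],[13,19],[29,0],[47,16],[49,0]]
[[1,18],[2,0],[5,19],[7,0],[13,19],[29,15],[41,0],[47,16],[49,0]]
[[1,18],[2,0],[5,19],[7,0],[13,19],[29,15],[41,0],[47,16],[49,2],[50,0]]
[[1,18],[2,0],[5,19],[7,0],[13,19],[29,15],[41,0],[47,16],[49,2],[50,0]]
[[1,18],[2,0],[5,19],[7,0],[13,19],[29,15],[41,0],[47,16],[49,2],[50,0]]
[[1,18],[2,0],[5,19],[7,0],[13,19],[29,15],[41,1],[47,16],[49,2],[50,0]]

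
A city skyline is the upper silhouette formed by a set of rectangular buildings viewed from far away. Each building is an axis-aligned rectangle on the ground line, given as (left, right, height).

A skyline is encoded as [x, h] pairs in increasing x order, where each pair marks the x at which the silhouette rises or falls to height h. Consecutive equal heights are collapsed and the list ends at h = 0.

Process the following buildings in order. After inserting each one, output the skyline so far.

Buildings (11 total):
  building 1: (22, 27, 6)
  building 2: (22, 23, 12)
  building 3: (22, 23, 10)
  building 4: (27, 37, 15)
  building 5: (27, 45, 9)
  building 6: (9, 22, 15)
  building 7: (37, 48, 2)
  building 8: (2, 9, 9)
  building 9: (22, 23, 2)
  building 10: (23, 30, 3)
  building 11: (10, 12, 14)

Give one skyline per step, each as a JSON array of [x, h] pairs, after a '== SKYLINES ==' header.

== SKYLINES ==
[[22,6],[27,0]]
[[22,12],[23,6],[27,0]]
[[22,12],[23,6],[27,0]]
[[22,12],[23,6],[27,15],[37,0]]
[[22,12],[23,6],[27,15],[37,9],[45,0]]
[[9,15],[22,12],[23,6],[27,15],[37,9],[45,0]]
[[9,15],[22,12],[23,6],[27,15],[37,9],[45,2],[48,0]]
[[2,9],[9,15],[22,12],[23,6],[27,15],[37,9],[45,2],[48,0]]
[[2,9],[9,15],[22,12],[23,6],[27,15],[37,9],[45,2],[48,0]]
[[2,9],[9,15],[22,12],[23,6],[27,15],[37,9],[45,2],[48,0]]
[[2,9],[9,15],[22,12],[23,6],[27,15],[37,9],[45,2],[48,0]]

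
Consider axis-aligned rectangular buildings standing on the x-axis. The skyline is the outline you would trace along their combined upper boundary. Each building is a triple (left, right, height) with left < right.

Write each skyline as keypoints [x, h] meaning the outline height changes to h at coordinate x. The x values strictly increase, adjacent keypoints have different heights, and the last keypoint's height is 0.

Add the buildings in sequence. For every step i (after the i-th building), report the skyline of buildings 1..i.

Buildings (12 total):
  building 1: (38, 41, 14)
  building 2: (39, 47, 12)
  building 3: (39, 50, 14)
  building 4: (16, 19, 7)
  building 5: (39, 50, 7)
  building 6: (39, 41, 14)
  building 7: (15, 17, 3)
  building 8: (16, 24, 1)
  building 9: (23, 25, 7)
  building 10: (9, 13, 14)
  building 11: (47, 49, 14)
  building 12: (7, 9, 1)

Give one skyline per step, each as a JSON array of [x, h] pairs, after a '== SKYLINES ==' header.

== SKYLINES ==
[[38,14],[41,0]]
[[38,14],[41,12],[47,0]]
[[38,14],[50,0]]
[[16,7],[19,0],[38,14],[50,0]]
[[16,7],[19,0],[38,14],[50,0]]
[[16,7],[19,0],[38,14],[50,0]]
[[15,3],[16,7],[19,0],[38,14],[50,0]]
[[15,3],[16,7],[19,1],[24,0],[38,14],[50,0]]
[[15,3],[16,7],[19,1],[23,7],[25,0],[38,14],[50,0]]
[[9,14],[13,0],[15,3],[16,7],[19,1],[23,7],[25,0],[38,14],[50,0]]
[[9,14],[13,0],[15,3],[16,7],[19,1],[23,7],[25,0],[38,14],[50,0]]
[[7,1],[9,14],[13,0],[15,3],[16,7],[19,1],[23,7],[25,0],[38,14],[50,0]]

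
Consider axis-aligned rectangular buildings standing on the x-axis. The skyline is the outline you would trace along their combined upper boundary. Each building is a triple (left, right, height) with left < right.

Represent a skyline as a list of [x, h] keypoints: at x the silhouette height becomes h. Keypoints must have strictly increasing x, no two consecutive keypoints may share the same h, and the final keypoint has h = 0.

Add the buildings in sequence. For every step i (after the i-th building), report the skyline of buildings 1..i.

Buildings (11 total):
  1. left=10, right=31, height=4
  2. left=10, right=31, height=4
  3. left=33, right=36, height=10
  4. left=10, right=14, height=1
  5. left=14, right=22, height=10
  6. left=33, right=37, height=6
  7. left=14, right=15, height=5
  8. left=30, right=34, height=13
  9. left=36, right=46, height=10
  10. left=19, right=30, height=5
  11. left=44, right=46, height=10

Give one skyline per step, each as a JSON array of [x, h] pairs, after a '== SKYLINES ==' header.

== SKYLINES ==
[[10,4],[31,0]]
[[10,4],[31,0]]
[[10,4],[31,0],[33,10],[36,0]]
[[10,4],[31,0],[33,10],[36,0]]
[[10,4],[14,10],[22,4],[31,0],[33,10],[36,0]]
[[10,4],[14,10],[22,4],[31,0],[33,10],[36,6],[37,0]]
[[10,4],[14,10],[22,4],[31,0],[33,10],[36,6],[37,0]]
[[10,4],[14,10],[22,4],[30,13],[34,10],[36,6],[37,0]]
[[10,4],[14,10],[22,4],[30,13],[34,10],[46,0]]
[[10,4],[14,10],[22,5],[30,13],[34,10],[46,0]]
[[10,4],[14,10],[22,5],[30,13],[34,10],[46,0]]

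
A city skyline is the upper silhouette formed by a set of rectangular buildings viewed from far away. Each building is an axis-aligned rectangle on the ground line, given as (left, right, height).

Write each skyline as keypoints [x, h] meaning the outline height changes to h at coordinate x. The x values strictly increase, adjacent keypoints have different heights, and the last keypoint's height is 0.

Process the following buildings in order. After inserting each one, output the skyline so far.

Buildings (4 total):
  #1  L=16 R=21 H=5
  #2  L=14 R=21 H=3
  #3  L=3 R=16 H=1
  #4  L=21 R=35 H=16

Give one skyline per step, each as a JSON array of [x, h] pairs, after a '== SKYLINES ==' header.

== SKYLINES ==
[[16,5],[21,0]]
[[14,3],[16,5],[21,0]]
[[3,1],[14,3],[16,5],[21,0]]
[[3,1],[14,3],[16,5],[21,16],[35,0]]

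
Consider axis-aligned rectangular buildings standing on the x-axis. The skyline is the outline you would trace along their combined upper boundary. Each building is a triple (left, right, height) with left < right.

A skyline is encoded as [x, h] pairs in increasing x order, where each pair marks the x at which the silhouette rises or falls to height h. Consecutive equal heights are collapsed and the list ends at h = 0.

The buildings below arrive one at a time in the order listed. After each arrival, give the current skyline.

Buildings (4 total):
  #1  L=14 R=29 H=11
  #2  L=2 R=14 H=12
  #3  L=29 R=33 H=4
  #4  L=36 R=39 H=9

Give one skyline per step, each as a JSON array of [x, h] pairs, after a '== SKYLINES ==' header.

== SKYLINES ==
[[14,11],[29,0]]
[[2,12],[14,11],[29,0]]
[[2,12],[14,11],[29,4],[33,0]]
[[2,12],[14,11],[29,4],[33,0],[36,9],[39,0]]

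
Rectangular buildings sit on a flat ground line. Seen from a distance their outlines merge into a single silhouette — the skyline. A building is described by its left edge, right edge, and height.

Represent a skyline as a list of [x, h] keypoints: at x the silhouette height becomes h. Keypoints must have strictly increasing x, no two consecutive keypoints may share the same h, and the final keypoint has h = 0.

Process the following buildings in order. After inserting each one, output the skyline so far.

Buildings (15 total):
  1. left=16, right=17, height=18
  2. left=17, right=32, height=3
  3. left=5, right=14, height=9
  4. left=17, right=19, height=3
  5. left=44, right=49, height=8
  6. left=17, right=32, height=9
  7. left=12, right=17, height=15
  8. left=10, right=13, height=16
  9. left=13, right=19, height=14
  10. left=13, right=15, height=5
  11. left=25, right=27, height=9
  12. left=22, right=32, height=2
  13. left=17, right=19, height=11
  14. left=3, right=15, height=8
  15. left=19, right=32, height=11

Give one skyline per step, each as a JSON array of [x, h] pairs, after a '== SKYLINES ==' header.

== SKYLINES ==
[[16,18],[17,0]]
[[16,18],[17,3],[32,0]]
[[5,9],[14,0],[16,18],[17,3],[32,0]]
[[5,9],[14,0],[16,18],[17,3],[32,0]]
[[5,9],[14,0],[16,18],[17,3],[32,0],[44,8],[49,0]]
[[5,9],[14,0],[16,18],[17,9],[32,0],[44,8],[49,0]]
[[5,9],[12,15],[16,18],[17,9],[32,0],[44,8],[49,0]]
[[5,9],[10,16],[13,15],[16,18],[17,9],[32,0],[44,8],[49,0]]
[[5,9],[10,16],[13,15],[16,18],[17,14],[19,9],[32,0],[44,8],[49,0]]
[[5,9],[10,16],[13,15],[16,18],[17,14],[19,9],[32,0],[44,8],[49,0]]
[[5,9],[10,16],[13,15],[16,18],[17,14],[19,9],[32,0],[44,8],[49,0]]
[[5,9],[10,16],[13,15],[16,18],[17,14],[19,9],[32,0],[44,8],[49,0]]
[[5,9],[10,16],[13,15],[16,18],[17,14],[19,9],[32,0],[44,8],[49,0]]
[[3,8],[5,9],[10,16],[13,15],[16,18],[17,14],[19,9],[32,0],[44,8],[49,0]]
[[3,8],[5,9],[10,16],[13,15],[16,18],[17,14],[19,11],[32,0],[44,8],[49,0]]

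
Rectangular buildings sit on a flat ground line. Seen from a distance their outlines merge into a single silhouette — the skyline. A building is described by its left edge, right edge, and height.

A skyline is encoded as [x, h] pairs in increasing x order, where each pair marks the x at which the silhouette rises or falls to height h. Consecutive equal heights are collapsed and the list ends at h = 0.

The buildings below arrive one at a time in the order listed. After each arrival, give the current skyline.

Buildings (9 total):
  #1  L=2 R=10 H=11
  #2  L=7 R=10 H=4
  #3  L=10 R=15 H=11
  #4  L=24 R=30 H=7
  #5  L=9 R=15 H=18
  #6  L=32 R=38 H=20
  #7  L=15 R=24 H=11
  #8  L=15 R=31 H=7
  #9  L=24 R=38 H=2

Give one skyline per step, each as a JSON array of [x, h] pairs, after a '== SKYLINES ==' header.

== SKYLINES ==
[[2,11],[10,0]]
[[2,11],[10,0]]
[[2,11],[15,0]]
[[2,11],[15,0],[24,7],[30,0]]
[[2,11],[9,18],[15,0],[24,7],[30,0]]
[[2,11],[9,18],[15,0],[24,7],[30,0],[32,20],[38,0]]
[[2,11],[9,18],[15,11],[24,7],[30,0],[32,20],[38,0]]
[[2,11],[9,18],[15,11],[24,7],[31,0],[32,20],[38,0]]
[[2,11],[9,18],[15,11],[24,7],[31,2],[32,20],[38,0]]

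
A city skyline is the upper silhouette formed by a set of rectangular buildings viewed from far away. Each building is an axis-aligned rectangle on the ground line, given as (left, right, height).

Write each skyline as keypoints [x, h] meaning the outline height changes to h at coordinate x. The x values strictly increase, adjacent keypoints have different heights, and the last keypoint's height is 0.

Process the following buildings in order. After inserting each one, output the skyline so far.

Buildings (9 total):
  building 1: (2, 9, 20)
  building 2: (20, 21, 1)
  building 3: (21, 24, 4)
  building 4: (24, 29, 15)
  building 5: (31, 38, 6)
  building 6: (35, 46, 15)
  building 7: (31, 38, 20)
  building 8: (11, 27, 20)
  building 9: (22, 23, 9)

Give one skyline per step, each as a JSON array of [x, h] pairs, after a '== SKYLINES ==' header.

== SKYLINES ==
[[2,20],[9,0]]
[[2,20],[9,0],[20,1],[21,0]]
[[2,20],[9,0],[20,1],[21,4],[24,0]]
[[2,20],[9,0],[20,1],[21,4],[24,15],[29,0]]
[[2,20],[9,0],[20,1],[21,4],[24,15],[29,0],[31,6],[38,0]]
[[2,20],[9,0],[20,1],[21,4],[24,15],[29,0],[31,6],[35,15],[46,0]]
[[2,20],[9,0],[20,1],[21,4],[24,15],[29,0],[31,20],[38,15],[46,0]]
[[2,20],[9,0],[11,20],[27,15],[29,0],[31,20],[38,15],[46,0]]
[[2,20],[9,0],[11,20],[27,15],[29,0],[31,20],[38,15],[46,0]]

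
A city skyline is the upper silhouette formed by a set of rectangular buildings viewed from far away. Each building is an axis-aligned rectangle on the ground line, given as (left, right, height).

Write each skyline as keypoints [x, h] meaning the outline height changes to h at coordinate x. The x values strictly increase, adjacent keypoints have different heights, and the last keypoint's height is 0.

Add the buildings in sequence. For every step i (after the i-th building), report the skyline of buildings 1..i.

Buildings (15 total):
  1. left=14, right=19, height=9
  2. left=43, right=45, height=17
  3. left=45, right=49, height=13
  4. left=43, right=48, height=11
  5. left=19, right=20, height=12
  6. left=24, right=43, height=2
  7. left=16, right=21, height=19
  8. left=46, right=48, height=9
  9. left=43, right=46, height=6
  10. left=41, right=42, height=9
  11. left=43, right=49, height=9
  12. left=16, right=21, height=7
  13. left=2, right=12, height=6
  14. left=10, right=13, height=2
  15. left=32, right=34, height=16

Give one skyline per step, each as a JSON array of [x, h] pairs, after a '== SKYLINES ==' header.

== SKYLINES ==
[[14,9],[19,0]]
[[14,9],[19,0],[43,17],[45,0]]
[[14,9],[19,0],[43,17],[45,13],[49,0]]
[[14,9],[19,0],[43,17],[45,13],[49,0]]
[[14,9],[19,12],[20,0],[43,17],[45,13],[49,0]]
[[14,9],[19,12],[20,0],[24,2],[43,17],[45,13],[49,0]]
[[14,9],[16,19],[21,0],[24,2],[43,17],[45,13],[49,0]]
[[14,9],[16,19],[21,0],[24,2],[43,17],[45,13],[49,0]]
[[14,9],[16,19],[21,0],[24,2],[43,17],[45,13],[49,0]]
[[14,9],[16,19],[21,0],[24,2],[41,9],[42,2],[43,17],[45,13],[49,0]]
[[14,9],[16,19],[21,0],[24,2],[41,9],[42,2],[43,17],[45,13],[49,0]]
[[14,9],[16,19],[21,0],[24,2],[41,9],[42,2],[43,17],[45,13],[49,0]]
[[2,6],[12,0],[14,9],[16,19],[21,0],[24,2],[41,9],[42,2],[43,17],[45,13],[49,0]]
[[2,6],[12,2],[13,0],[14,9],[16,19],[21,0],[24,2],[41,9],[42,2],[43,17],[45,13],[49,0]]
[[2,6],[12,2],[13,0],[14,9],[16,19],[21,0],[24,2],[32,16],[34,2],[41,9],[42,2],[43,17],[45,13],[49,0]]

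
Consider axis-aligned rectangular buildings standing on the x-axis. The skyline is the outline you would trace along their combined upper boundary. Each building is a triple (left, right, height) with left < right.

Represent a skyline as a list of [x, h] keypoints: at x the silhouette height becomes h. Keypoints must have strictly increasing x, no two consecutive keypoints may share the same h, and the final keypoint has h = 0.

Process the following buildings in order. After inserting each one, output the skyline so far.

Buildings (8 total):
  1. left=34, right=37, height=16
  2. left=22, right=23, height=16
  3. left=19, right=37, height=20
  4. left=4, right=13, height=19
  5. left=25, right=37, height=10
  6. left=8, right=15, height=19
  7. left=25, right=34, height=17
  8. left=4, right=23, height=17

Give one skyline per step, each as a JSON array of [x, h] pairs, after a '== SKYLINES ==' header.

== SKYLINES ==
[[34,16],[37,0]]
[[22,16],[23,0],[34,16],[37,0]]
[[19,20],[37,0]]
[[4,19],[13,0],[19,20],[37,0]]
[[4,19],[13,0],[19,20],[37,0]]
[[4,19],[15,0],[19,20],[37,0]]
[[4,19],[15,0],[19,20],[37,0]]
[[4,19],[15,17],[19,20],[37,0]]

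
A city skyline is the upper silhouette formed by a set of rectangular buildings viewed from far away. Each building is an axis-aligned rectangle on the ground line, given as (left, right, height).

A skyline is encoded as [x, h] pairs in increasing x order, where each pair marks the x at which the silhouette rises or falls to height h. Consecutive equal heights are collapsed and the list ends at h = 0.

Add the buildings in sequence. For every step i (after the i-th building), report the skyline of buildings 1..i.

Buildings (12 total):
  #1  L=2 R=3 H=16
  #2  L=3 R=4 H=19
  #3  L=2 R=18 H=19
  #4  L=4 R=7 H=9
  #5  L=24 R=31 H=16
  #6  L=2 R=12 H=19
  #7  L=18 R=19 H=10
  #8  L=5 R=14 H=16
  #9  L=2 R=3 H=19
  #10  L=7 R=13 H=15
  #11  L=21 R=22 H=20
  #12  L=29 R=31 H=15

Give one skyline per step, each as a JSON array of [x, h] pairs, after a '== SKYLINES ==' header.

== SKYLINES ==
[[2,16],[3,0]]
[[2,16],[3,19],[4,0]]
[[2,19],[18,0]]
[[2,19],[18,0]]
[[2,19],[18,0],[24,16],[31,0]]
[[2,19],[18,0],[24,16],[31,0]]
[[2,19],[18,10],[19,0],[24,16],[31,0]]
[[2,19],[18,10],[19,0],[24,16],[31,0]]
[[2,19],[18,10],[19,0],[24,16],[31,0]]
[[2,19],[18,10],[19,0],[24,16],[31,0]]
[[2,19],[18,10],[19,0],[21,20],[22,0],[24,16],[31,0]]
[[2,19],[18,10],[19,0],[21,20],[22,0],[24,16],[31,0]]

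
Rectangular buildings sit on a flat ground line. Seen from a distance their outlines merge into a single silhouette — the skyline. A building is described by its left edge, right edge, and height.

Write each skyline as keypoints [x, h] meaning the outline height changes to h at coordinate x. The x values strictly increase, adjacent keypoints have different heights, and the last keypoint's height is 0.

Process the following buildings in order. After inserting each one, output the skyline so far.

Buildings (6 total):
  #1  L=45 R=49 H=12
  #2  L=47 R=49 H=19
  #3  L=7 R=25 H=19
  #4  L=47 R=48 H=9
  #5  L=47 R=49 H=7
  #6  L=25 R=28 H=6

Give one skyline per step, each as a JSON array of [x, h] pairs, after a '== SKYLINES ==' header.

== SKYLINES ==
[[45,12],[49,0]]
[[45,12],[47,19],[49,0]]
[[7,19],[25,0],[45,12],[47,19],[49,0]]
[[7,19],[25,0],[45,12],[47,19],[49,0]]
[[7,19],[25,0],[45,12],[47,19],[49,0]]
[[7,19],[25,6],[28,0],[45,12],[47,19],[49,0]]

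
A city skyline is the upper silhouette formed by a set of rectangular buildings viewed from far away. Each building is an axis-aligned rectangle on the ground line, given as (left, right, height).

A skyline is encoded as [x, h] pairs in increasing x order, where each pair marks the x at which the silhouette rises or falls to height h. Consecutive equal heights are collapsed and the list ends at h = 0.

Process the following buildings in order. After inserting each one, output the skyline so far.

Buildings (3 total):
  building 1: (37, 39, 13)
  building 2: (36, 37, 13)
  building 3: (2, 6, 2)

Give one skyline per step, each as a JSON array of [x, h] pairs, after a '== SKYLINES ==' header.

== SKYLINES ==
[[37,13],[39,0]]
[[36,13],[39,0]]
[[2,2],[6,0],[36,13],[39,0]]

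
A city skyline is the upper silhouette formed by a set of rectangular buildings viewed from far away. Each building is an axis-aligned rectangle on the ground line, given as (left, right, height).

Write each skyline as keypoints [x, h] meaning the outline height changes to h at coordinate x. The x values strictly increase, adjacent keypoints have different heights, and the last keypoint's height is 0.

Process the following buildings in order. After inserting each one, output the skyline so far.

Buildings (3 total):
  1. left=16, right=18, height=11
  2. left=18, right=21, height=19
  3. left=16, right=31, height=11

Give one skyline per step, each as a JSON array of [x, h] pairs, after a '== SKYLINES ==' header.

== SKYLINES ==
[[16,11],[18,0]]
[[16,11],[18,19],[21,0]]
[[16,11],[18,19],[21,11],[31,0]]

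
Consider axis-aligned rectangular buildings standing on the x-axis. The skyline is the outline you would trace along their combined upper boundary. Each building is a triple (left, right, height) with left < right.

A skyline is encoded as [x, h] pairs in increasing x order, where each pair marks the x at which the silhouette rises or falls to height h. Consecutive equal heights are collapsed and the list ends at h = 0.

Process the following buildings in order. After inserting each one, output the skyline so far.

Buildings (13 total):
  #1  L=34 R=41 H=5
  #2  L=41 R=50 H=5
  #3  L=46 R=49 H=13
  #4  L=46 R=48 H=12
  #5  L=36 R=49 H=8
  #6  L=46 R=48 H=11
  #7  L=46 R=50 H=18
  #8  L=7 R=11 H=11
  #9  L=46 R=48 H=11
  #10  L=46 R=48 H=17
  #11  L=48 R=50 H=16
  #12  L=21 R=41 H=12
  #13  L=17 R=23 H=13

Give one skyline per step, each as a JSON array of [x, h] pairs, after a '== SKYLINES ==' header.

== SKYLINES ==
[[34,5],[41,0]]
[[34,5],[50,0]]
[[34,5],[46,13],[49,5],[50,0]]
[[34,5],[46,13],[49,5],[50,0]]
[[34,5],[36,8],[46,13],[49,5],[50,0]]
[[34,5],[36,8],[46,13],[49,5],[50,0]]
[[34,5],[36,8],[46,18],[50,0]]
[[7,11],[11,0],[34,5],[36,8],[46,18],[50,0]]
[[7,11],[11,0],[34,5],[36,8],[46,18],[50,0]]
[[7,11],[11,0],[34,5],[36,8],[46,18],[50,0]]
[[7,11],[11,0],[34,5],[36,8],[46,18],[50,0]]
[[7,11],[11,0],[21,12],[41,8],[46,18],[50,0]]
[[7,11],[11,0],[17,13],[23,12],[41,8],[46,18],[50,0]]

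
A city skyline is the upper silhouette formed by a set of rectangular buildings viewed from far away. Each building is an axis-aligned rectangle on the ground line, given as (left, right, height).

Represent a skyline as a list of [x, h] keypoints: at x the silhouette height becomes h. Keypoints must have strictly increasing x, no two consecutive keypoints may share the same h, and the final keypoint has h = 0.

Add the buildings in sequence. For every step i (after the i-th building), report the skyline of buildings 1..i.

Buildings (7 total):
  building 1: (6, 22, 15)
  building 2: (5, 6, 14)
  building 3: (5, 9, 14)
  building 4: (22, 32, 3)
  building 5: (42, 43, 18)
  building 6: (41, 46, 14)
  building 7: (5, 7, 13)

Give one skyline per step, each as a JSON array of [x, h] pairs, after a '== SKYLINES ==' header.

== SKYLINES ==
[[6,15],[22,0]]
[[5,14],[6,15],[22,0]]
[[5,14],[6,15],[22,0]]
[[5,14],[6,15],[22,3],[32,0]]
[[5,14],[6,15],[22,3],[32,0],[42,18],[43,0]]
[[5,14],[6,15],[22,3],[32,0],[41,14],[42,18],[43,14],[46,0]]
[[5,14],[6,15],[22,3],[32,0],[41,14],[42,18],[43,14],[46,0]]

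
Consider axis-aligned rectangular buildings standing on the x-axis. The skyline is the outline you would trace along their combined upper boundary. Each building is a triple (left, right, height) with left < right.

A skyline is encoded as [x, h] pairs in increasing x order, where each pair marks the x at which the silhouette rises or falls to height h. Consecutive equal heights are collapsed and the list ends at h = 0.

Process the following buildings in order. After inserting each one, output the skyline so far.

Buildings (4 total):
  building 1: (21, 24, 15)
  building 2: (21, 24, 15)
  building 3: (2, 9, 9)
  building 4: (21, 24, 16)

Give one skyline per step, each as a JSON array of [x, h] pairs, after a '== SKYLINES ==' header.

== SKYLINES ==
[[21,15],[24,0]]
[[21,15],[24,0]]
[[2,9],[9,0],[21,15],[24,0]]
[[2,9],[9,0],[21,16],[24,0]]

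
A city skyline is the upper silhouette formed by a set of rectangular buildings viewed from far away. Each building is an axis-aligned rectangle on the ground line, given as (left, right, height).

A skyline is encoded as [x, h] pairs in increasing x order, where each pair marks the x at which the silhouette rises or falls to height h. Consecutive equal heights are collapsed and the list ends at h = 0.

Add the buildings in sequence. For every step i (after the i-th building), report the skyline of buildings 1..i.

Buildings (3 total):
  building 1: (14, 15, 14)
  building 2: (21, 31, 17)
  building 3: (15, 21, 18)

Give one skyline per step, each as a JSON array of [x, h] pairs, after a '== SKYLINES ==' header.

== SKYLINES ==
[[14,14],[15,0]]
[[14,14],[15,0],[21,17],[31,0]]
[[14,14],[15,18],[21,17],[31,0]]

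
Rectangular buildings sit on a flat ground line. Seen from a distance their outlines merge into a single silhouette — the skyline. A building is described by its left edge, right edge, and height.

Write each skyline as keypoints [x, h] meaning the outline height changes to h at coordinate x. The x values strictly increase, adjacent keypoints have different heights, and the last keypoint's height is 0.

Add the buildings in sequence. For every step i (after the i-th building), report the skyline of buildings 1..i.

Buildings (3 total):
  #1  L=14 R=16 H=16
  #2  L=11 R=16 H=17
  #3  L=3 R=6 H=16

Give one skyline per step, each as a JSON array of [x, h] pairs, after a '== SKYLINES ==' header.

== SKYLINES ==
[[14,16],[16,0]]
[[11,17],[16,0]]
[[3,16],[6,0],[11,17],[16,0]]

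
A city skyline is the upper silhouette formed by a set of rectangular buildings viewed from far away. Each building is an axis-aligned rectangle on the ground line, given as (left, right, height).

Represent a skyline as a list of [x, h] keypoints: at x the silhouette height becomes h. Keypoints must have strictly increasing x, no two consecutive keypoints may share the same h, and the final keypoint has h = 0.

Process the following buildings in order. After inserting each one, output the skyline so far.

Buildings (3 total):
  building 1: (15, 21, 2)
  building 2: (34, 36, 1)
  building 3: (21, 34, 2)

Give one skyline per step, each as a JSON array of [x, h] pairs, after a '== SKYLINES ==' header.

== SKYLINES ==
[[15,2],[21,0]]
[[15,2],[21,0],[34,1],[36,0]]
[[15,2],[34,1],[36,0]]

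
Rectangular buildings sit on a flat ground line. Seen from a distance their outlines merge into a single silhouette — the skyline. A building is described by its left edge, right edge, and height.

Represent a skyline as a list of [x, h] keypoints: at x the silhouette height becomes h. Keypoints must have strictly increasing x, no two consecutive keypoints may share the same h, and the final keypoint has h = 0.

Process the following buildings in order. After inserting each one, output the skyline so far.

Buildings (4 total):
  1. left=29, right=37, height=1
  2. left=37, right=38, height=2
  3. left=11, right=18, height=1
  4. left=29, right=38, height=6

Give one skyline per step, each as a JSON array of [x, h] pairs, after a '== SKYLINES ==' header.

== SKYLINES ==
[[29,1],[37,0]]
[[29,1],[37,2],[38,0]]
[[11,1],[18,0],[29,1],[37,2],[38,0]]
[[11,1],[18,0],[29,6],[38,0]]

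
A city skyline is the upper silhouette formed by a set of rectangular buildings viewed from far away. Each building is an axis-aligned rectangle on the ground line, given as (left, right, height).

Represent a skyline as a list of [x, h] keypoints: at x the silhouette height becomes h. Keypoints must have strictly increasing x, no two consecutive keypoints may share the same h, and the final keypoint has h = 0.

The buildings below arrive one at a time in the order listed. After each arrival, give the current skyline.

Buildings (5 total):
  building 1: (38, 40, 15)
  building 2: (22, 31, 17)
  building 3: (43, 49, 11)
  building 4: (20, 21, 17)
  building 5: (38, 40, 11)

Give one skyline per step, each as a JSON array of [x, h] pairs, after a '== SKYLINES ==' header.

== SKYLINES ==
[[38,15],[40,0]]
[[22,17],[31,0],[38,15],[40,0]]
[[22,17],[31,0],[38,15],[40,0],[43,11],[49,0]]
[[20,17],[21,0],[22,17],[31,0],[38,15],[40,0],[43,11],[49,0]]
[[20,17],[21,0],[22,17],[31,0],[38,15],[40,0],[43,11],[49,0]]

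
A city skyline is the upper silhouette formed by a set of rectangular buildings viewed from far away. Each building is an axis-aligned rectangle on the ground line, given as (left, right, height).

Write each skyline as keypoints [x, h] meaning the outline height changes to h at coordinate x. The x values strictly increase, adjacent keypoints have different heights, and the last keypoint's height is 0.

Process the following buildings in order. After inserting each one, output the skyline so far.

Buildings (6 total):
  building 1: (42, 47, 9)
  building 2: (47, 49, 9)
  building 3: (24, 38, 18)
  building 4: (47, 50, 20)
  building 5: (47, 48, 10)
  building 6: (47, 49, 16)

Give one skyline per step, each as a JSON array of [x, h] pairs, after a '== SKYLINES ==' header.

== SKYLINES ==
[[42,9],[47,0]]
[[42,9],[49,0]]
[[24,18],[38,0],[42,9],[49,0]]
[[24,18],[38,0],[42,9],[47,20],[50,0]]
[[24,18],[38,0],[42,9],[47,20],[50,0]]
[[24,18],[38,0],[42,9],[47,20],[50,0]]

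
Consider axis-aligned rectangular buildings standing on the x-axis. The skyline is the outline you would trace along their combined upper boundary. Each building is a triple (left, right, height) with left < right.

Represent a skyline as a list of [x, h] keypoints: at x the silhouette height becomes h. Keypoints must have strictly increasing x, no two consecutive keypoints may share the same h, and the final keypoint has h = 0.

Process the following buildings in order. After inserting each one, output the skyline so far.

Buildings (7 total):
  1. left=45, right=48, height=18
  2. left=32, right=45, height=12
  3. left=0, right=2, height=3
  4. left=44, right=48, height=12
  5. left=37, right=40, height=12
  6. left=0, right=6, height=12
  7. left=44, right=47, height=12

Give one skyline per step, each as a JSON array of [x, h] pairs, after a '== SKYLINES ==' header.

== SKYLINES ==
[[45,18],[48,0]]
[[32,12],[45,18],[48,0]]
[[0,3],[2,0],[32,12],[45,18],[48,0]]
[[0,3],[2,0],[32,12],[45,18],[48,0]]
[[0,3],[2,0],[32,12],[45,18],[48,0]]
[[0,12],[6,0],[32,12],[45,18],[48,0]]
[[0,12],[6,0],[32,12],[45,18],[48,0]]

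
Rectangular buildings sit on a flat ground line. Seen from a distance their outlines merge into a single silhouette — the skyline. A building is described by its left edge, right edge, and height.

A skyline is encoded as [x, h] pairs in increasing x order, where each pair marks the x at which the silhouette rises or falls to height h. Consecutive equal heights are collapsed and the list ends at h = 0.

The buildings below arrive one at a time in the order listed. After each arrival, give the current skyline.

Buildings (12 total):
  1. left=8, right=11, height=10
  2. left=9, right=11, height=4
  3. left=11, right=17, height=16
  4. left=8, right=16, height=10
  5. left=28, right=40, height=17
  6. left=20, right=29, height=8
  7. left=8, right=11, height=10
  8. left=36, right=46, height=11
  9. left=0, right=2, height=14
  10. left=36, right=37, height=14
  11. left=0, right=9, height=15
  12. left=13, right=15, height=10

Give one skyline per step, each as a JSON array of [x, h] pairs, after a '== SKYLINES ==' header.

== SKYLINES ==
[[8,10],[11,0]]
[[8,10],[11,0]]
[[8,10],[11,16],[17,0]]
[[8,10],[11,16],[17,0]]
[[8,10],[11,16],[17,0],[28,17],[40,0]]
[[8,10],[11,16],[17,0],[20,8],[28,17],[40,0]]
[[8,10],[11,16],[17,0],[20,8],[28,17],[40,0]]
[[8,10],[11,16],[17,0],[20,8],[28,17],[40,11],[46,0]]
[[0,14],[2,0],[8,10],[11,16],[17,0],[20,8],[28,17],[40,11],[46,0]]
[[0,14],[2,0],[8,10],[11,16],[17,0],[20,8],[28,17],[40,11],[46,0]]
[[0,15],[9,10],[11,16],[17,0],[20,8],[28,17],[40,11],[46,0]]
[[0,15],[9,10],[11,16],[17,0],[20,8],[28,17],[40,11],[46,0]]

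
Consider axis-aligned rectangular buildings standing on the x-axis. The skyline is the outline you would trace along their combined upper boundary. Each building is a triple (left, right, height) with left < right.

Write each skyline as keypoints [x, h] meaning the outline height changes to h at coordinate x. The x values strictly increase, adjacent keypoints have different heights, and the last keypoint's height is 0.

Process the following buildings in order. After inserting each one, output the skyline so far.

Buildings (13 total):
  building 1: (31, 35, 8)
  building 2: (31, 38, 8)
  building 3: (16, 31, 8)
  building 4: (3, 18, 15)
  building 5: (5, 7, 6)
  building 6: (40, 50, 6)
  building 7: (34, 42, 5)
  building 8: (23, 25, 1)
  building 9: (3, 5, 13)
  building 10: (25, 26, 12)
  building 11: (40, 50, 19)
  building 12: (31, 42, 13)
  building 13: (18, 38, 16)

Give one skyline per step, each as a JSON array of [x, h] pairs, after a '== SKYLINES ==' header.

== SKYLINES ==
[[31,8],[35,0]]
[[31,8],[38,0]]
[[16,8],[38,0]]
[[3,15],[18,8],[38,0]]
[[3,15],[18,8],[38,0]]
[[3,15],[18,8],[38,0],[40,6],[50,0]]
[[3,15],[18,8],[38,5],[40,6],[50,0]]
[[3,15],[18,8],[38,5],[40,6],[50,0]]
[[3,15],[18,8],[38,5],[40,6],[50,0]]
[[3,15],[18,8],[25,12],[26,8],[38,5],[40,6],[50,0]]
[[3,15],[18,8],[25,12],[26,8],[38,5],[40,19],[50,0]]
[[3,15],[18,8],[25,12],[26,8],[31,13],[40,19],[50,0]]
[[3,15],[18,16],[38,13],[40,19],[50,0]]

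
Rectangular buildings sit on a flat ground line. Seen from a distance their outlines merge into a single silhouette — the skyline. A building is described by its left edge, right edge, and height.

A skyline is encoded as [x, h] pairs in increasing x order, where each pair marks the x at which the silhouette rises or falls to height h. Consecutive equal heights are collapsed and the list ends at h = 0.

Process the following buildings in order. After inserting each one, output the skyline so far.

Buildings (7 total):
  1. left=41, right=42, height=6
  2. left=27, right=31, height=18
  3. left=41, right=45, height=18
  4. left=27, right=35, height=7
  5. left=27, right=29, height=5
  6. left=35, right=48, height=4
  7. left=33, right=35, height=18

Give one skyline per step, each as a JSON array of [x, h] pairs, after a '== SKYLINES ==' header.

== SKYLINES ==
[[41,6],[42,0]]
[[27,18],[31,0],[41,6],[42,0]]
[[27,18],[31,0],[41,18],[45,0]]
[[27,18],[31,7],[35,0],[41,18],[45,0]]
[[27,18],[31,7],[35,0],[41,18],[45,0]]
[[27,18],[31,7],[35,4],[41,18],[45,4],[48,0]]
[[27,18],[31,7],[33,18],[35,4],[41,18],[45,4],[48,0]]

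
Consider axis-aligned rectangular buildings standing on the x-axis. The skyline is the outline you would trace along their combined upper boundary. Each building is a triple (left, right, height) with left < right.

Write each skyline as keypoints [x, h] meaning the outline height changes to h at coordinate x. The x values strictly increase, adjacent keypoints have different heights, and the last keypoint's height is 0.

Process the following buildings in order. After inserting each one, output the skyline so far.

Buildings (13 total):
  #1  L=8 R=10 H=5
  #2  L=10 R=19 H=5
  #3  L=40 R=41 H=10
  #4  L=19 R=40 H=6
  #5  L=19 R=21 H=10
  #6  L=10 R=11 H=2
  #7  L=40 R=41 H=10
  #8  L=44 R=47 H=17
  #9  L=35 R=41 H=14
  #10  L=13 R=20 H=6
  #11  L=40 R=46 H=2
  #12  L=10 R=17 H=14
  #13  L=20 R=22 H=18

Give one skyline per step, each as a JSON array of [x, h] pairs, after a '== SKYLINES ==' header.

== SKYLINES ==
[[8,5],[10,0]]
[[8,5],[19,0]]
[[8,5],[19,0],[40,10],[41,0]]
[[8,5],[19,6],[40,10],[41,0]]
[[8,5],[19,10],[21,6],[40,10],[41,0]]
[[8,5],[19,10],[21,6],[40,10],[41,0]]
[[8,5],[19,10],[21,6],[40,10],[41,0]]
[[8,5],[19,10],[21,6],[40,10],[41,0],[44,17],[47,0]]
[[8,5],[19,10],[21,6],[35,14],[41,0],[44,17],[47,0]]
[[8,5],[13,6],[19,10],[21,6],[35,14],[41,0],[44,17],[47,0]]
[[8,5],[13,6],[19,10],[21,6],[35,14],[41,2],[44,17],[47,0]]
[[8,5],[10,14],[17,6],[19,10],[21,6],[35,14],[41,2],[44,17],[47,0]]
[[8,5],[10,14],[17,6],[19,10],[20,18],[22,6],[35,14],[41,2],[44,17],[47,0]]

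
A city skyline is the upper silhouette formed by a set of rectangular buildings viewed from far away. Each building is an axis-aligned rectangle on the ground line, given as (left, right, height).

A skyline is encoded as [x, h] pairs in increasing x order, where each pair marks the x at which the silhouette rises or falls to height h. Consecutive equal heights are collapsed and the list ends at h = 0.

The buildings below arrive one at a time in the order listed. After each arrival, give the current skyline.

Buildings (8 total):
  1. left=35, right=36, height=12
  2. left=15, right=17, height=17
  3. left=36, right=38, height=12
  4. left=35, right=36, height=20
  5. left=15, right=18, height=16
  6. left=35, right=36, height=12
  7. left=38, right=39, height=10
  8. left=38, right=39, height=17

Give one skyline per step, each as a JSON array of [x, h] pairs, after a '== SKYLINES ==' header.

== SKYLINES ==
[[35,12],[36,0]]
[[15,17],[17,0],[35,12],[36,0]]
[[15,17],[17,0],[35,12],[38,0]]
[[15,17],[17,0],[35,20],[36,12],[38,0]]
[[15,17],[17,16],[18,0],[35,20],[36,12],[38,0]]
[[15,17],[17,16],[18,0],[35,20],[36,12],[38,0]]
[[15,17],[17,16],[18,0],[35,20],[36,12],[38,10],[39,0]]
[[15,17],[17,16],[18,0],[35,20],[36,12],[38,17],[39,0]]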